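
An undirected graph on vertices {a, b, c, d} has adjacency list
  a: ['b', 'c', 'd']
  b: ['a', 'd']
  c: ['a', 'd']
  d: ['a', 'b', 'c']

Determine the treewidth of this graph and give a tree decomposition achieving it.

Treewidth 2.
Bags: B1 = {a, c, d}  B2 = {a, b, d}
Tree: B1–B2

The largest bag has 3 vertices, giving width 2; this decomposition certifies tw(G) ≤ 2. On the other hand G contains the 3-clique {a, c, d}. A clique must lie in a single bag of any decomposition, so no decomposition can have width below 2. Therefore the treewidth is 2.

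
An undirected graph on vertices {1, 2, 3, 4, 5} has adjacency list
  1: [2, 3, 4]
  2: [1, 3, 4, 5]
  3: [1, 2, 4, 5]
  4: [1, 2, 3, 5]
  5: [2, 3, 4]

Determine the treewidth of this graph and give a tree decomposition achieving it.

Each bag holds 4 vertices, so the decomposition has width 3, which upper-bounds the treewidth. For the lower bound, the 4 vertices {1, 2, 3, 4} are pairwise adjacent, and any tree decomposition puts a clique entirely inside one bag — forcing width ≥ 3. Combining the bounds, tw(G) = 3.

Treewidth 3.
Bags: B1 = {2, 3, 4, 5}  B2 = {1, 2, 3, 4}
Tree: B1–B2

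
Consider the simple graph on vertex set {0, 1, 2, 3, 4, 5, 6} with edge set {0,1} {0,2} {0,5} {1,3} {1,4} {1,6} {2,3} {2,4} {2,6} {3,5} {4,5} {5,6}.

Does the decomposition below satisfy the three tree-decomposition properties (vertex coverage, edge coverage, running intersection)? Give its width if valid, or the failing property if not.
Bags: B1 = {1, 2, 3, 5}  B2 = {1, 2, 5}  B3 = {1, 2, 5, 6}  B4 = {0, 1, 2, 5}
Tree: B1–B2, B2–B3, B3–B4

A tree decomposition must satisfy three properties: every vertex lies in some bag; for every edge, both endpoints lie together in some bag; and for every vertex, the bags containing it form a connected subtree. Here vertex 4 appears in no bag, so the decomposition is invalid.

No — vertex 4 appears in no bag.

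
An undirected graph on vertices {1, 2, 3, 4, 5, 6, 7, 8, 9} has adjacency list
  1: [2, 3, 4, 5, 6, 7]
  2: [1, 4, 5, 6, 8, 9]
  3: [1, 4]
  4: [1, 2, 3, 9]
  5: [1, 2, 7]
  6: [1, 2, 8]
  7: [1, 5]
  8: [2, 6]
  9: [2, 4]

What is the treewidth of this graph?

A width-2 tree decomposition is:
Bags: B1 = {1, 2, 6}  B2 = {1, 2, 4}  B3 = {1, 2, 5}  B4 = {1, 5, 7}  B5 = {2, 4, 9}  B6 = {1, 3, 4}  B7 = {2, 6, 8}
Tree: B1–B2, B2–B3, B3–B4, B2–B5, B2–B6, B1–B7
Every bag has size at most 3, so the width is 3 − 1 = 2 and tw(G) ≤ 2. For the lower bound, the 3 vertices {2, 6, 8} are pairwise adjacent, and any tree decomposition puts a clique entirely inside one bag — forcing width ≥ 2. Hence tw(G) = 2 exactly.

2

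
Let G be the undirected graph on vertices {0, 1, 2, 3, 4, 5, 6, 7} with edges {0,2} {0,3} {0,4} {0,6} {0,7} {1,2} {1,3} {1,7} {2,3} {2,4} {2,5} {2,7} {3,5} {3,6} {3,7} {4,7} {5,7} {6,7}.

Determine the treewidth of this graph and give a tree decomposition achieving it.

Every bag has size at most 4, so the width is 4 − 1 = 3 and tw(G) ≤ 3. On the other hand G contains the 4-clique {0, 2, 3, 7}. A clique must lie in a single bag of any decomposition, so no decomposition can have width below 3. The upper and lower bounds meet at 3, so that is the treewidth.

Treewidth 3.
One optimal decomposition is:
Bags: B1 = {0, 2, 3, 7}  B2 = {1, 2, 3, 7}  B3 = {0, 2, 4, 7}  B4 = {2, 3, 5, 7}  B5 = {0, 3, 6, 7}
Tree: B1–B2, B1–B3, B2–B4, B1–B5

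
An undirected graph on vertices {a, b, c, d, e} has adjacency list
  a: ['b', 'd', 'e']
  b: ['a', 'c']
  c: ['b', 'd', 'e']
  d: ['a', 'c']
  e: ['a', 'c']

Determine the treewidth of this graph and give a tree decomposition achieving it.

Treewidth 2.
One optimal decomposition is:
Bags: B1 = {a, c, d}  B2 = {a, b, c}  B3 = {a, c, e}
Tree: B1–B2, B2–B3

Each bag holds 3 vertices, so the decomposition has width 2, which upper-bounds the treewidth. For the lower bound, G contains the cycle a–d–c–b–a, so G is not a forest; only forests have treewidth ≤ 1, hence tw(G) ≥ 2. The upper and lower bounds meet at 2, so that is the treewidth.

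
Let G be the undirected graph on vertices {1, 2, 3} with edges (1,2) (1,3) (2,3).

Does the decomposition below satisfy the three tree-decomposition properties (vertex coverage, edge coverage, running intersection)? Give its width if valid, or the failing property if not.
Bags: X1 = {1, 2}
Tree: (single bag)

No — vertex 3 appears in no bag.

A tree decomposition must satisfy three properties: every vertex lies in some bag; for every edge, both endpoints lie together in some bag; and for every vertex, the bags containing it form a connected subtree. Here vertex 3 appears in no bag, so the decomposition is invalid.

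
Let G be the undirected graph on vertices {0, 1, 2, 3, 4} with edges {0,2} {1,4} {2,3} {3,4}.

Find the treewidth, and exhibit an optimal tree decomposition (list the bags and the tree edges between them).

Treewidth 1.
Bags: B1 = {1, 4}  B2 = {3, 4}  B3 = {2, 3}  B4 = {0, 2}
Tree: B1–B2, B2–B3, B3–B4

Each bag holds 2 vertices, so the decomposition has width 1, which upper-bounds the treewidth. Any graph with an edge has treewidth ≥ 1, and G has the edge 1–4. Combining the bounds, tw(G) = 1.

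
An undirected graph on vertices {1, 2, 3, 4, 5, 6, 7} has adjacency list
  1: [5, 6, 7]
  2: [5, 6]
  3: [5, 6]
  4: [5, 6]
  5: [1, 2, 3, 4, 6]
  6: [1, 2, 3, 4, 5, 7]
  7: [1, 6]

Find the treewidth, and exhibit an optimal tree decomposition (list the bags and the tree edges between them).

Each bag holds 3 vertices, so the decomposition has width 2, which upper-bounds the treewidth. On the other hand G contains the 3-clique {1, 5, 6}. A clique must lie in a single bag of any decomposition, so no decomposition can have width below 2. The upper and lower bounds meet at 2, so that is the treewidth.

Treewidth 2.
One such decomposition:
Bags: B1 = {2, 5, 6}  B2 = {3, 5, 6}  B3 = {1, 5, 6}  B4 = {1, 6, 7}  B5 = {4, 5, 6}
Tree: B1–B2, B1–B3, B3–B4, B1–B5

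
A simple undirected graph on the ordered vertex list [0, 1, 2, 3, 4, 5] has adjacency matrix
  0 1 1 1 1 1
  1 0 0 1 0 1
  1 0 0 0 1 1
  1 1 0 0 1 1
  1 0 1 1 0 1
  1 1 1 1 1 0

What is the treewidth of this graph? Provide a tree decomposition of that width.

The largest bag has 4 vertices, giving width 3; this decomposition certifies tw(G) ≤ 3. For the lower bound, the 4 vertices {0, 2, 4, 5} are pairwise adjacent, and any tree decomposition puts a clique entirely inside one bag — forcing width ≥ 3. Hence tw(G) = 3 exactly.

Treewidth 3.
One optimal decomposition is:
Bags: B1 = {0, 1, 3, 5}  B2 = {0, 3, 4, 5}  B3 = {0, 2, 4, 5}
Tree: B1–B2, B2–B3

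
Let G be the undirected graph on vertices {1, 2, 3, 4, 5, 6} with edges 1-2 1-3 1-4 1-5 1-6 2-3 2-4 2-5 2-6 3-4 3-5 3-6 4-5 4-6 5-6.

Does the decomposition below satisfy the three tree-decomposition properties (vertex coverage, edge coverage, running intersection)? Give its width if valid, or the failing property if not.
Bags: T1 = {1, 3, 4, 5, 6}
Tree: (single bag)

No — vertex 2 appears in no bag.

A tree decomposition must satisfy three properties: every vertex lies in some bag; for every edge, both endpoints lie together in some bag; and for every vertex, the bags containing it form a connected subtree. Here vertex 2 appears in no bag, so the decomposition is invalid.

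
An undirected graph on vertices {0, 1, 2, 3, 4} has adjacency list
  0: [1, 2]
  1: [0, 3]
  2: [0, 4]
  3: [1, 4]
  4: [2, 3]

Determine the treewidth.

2

A width-2 tree decomposition is:
Bags: B1 = {0, 2, 4}  B2 = {0, 3, 4}  B3 = {0, 1, 3}
Tree: B1–B2, B2–B3
Every bag has size at most 3, so the width is 3 − 1 = 2 and tw(G) ≤ 2. For the lower bound, G contains the cycle 0–2–4–3–1–0, so G is not a forest; only forests have treewidth ≤ 1, hence tw(G) ≥ 2. The upper and lower bounds meet at 2, so that is the treewidth.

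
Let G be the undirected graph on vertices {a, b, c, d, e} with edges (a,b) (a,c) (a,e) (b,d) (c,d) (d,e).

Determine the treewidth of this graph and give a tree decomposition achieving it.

Every bag has size at most 3, so the width is 3 − 1 = 2 and tw(G) ≤ 2. Since d–c–a–e–d is a cycle in G, G is not acyclic. Forests are exactly the graphs of treewidth ≤ 1, so tw(G) ≥ 2. Therefore the treewidth is 2.

Treewidth 2.
One such decomposition:
Bags: B1 = {a, c, d}  B2 = {a, d, e}  B3 = {a, b, d}
Tree: B1–B2, B2–B3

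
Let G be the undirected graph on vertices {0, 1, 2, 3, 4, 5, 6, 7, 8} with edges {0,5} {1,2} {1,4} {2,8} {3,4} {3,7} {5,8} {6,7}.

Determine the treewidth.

1

A width-1 tree decomposition is:
Bags: B1 = {6, 7}  B2 = {3, 7}  B3 = {3, 4}  B4 = {1, 4}  B5 = {1, 2}  B6 = {2, 8}  B7 = {5, 8}  B8 = {0, 5}
Tree: B1–B2, B2–B3, B3–B4, B4–B5, B5–B6, B6–B7, B7–B8
The largest bag has 2 vertices, giving width 1; this decomposition certifies tw(G) ≤ 1. Any graph with an edge has treewidth ≥ 1, and G has the edge 6–7. Combining the bounds, tw(G) = 1.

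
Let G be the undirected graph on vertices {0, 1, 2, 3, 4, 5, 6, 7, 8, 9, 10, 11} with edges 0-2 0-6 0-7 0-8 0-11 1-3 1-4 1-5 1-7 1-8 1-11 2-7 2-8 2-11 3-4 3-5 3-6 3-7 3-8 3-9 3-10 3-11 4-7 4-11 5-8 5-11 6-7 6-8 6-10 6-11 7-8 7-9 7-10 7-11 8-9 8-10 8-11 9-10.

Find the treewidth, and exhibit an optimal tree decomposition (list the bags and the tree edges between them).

Every bag has size at most 5, so the width is 5 − 1 = 4 and tw(G) ≤ 4. For the lower bound, the 5 vertices {1, 3, 5, 8, 11} are pairwise adjacent, and any tree decomposition puts a clique entirely inside one bag — forcing width ≥ 4. Combining the bounds, tw(G) = 4.

Treewidth 4.
One optimal decomposition is:
Bags: B1 = {3, 6, 7, 8, 11}  B2 = {0, 6, 7, 8, 11}  B3 = {3, 6, 7, 8, 10}  B4 = {1, 3, 7, 8, 11}  B5 = {1, 3, 4, 7, 11}  B6 = {3, 7, 8, 9, 10}  B7 = {1, 3, 5, 8, 11}  B8 = {0, 2, 7, 8, 11}
Tree: B1–B2, B1–B3, B1–B4, B4–B5, B3–B6, B4–B7, B2–B8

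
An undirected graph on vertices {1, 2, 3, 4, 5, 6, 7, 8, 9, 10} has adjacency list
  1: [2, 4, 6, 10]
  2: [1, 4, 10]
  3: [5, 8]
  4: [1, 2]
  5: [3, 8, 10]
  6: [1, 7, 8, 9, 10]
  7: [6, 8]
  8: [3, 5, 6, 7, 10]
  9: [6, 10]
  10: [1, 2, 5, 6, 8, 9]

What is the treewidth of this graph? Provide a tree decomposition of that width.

Treewidth 2.
One such decomposition:
Bags: B1 = {6, 8, 10}  B2 = {1, 6, 10}  B3 = {1, 2, 10}  B4 = {5, 8, 10}  B5 = {6, 7, 8}  B6 = {1, 2, 4}  B7 = {3, 5, 8}  B8 = {6, 9, 10}
Tree: B1–B2, B2–B3, B1–B4, B1–B5, B3–B6, B4–B7, B1–B8

The largest bag has 3 vertices, giving width 2; this decomposition certifies tw(G) ≤ 2. On the other hand G contains the 3-clique {1, 2, 10}. A clique must lie in a single bag of any decomposition, so no decomposition can have width below 2. The upper and lower bounds meet at 2, so that is the treewidth.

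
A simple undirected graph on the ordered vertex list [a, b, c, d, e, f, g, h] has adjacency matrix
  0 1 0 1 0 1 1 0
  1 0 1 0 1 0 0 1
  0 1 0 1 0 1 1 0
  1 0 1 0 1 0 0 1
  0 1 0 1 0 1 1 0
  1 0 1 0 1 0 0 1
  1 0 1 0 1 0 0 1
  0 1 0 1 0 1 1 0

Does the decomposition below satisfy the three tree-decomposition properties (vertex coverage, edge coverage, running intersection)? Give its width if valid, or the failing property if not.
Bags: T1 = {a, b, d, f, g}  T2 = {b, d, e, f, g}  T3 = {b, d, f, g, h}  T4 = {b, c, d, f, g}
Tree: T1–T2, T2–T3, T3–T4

Yes; width 4.

Vertex coverage: the bags together contain {a, b, c, d, e, f, g, h}, the full vertex set. Edge coverage: each edge of G has both endpoints in at least one bag. Running intersection: for every vertex, the bags containing it form a connected subtree. All three properties hold, so this is a valid tree decomposition of width max|bag| − 1 = 4, and hence tw(G) ≤ 4.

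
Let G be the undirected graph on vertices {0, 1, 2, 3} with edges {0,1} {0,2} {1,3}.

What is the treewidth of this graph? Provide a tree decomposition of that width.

The largest bag has 2 vertices, giving width 1; this decomposition certifies tw(G) ≤ 1. G has an edge, so its treewidth is at least 1. Hence tw(G) = 1 exactly.

Treewidth 1.
Bags: B1 = {1, 3}  B2 = {0, 1}  B3 = {0, 2}
Tree: B1–B2, B2–B3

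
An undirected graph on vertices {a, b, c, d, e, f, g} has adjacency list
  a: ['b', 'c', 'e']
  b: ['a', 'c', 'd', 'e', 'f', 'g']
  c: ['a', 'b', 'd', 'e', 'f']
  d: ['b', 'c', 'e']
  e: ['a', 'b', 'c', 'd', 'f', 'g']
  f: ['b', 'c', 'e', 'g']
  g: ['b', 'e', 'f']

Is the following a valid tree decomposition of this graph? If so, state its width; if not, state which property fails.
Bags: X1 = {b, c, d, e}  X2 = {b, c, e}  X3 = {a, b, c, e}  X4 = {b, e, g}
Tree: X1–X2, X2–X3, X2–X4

No — vertex f appears in no bag.

A tree decomposition must satisfy three properties: every vertex lies in some bag; for every edge, both endpoints lie together in some bag; and for every vertex, the bags containing it form a connected subtree. Here vertex f appears in no bag, so the decomposition is invalid.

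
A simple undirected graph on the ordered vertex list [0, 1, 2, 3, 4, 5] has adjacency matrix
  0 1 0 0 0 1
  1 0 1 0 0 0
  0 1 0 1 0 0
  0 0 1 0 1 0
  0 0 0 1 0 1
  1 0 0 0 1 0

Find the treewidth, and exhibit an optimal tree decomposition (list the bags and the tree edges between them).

The largest bag has 3 vertices, giving width 2; this decomposition certifies tw(G) ≤ 2. The edges 5–4–3–2–1–0–5 form a cycle, so G is not a tree and its treewidth is at least 2. The upper and lower bounds meet at 2, so that is the treewidth.

Treewidth 2.
One such decomposition:
Bags: B1 = {3, 4, 5}  B2 = {2, 3, 5}  B3 = {1, 2, 5}  B4 = {0, 1, 5}
Tree: B1–B2, B2–B3, B3–B4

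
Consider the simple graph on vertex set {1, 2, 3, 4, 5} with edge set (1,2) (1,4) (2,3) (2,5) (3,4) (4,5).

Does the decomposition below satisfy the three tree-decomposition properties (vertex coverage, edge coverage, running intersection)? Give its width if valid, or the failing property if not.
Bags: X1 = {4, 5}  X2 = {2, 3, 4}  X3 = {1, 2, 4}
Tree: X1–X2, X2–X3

No — edge (2,5) lies in no bag.

A tree decomposition must satisfy three properties: every vertex lies in some bag; for every edge, both endpoints lie together in some bag; and for every vertex, the bags containing it form a connected subtree. Here edge (2,5) lies in no bag, so the decomposition is invalid.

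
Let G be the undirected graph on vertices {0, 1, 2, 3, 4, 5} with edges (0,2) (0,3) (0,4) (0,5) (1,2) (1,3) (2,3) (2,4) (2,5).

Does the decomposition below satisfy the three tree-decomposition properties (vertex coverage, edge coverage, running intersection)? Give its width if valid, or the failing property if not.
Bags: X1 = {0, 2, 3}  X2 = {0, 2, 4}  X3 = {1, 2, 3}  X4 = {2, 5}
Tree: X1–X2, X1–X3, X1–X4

No — edge (0,5) lies in no bag.

A tree decomposition must satisfy three properties: every vertex lies in some bag; for every edge, both endpoints lie together in some bag; and for every vertex, the bags containing it form a connected subtree. Here edge (0,5) lies in no bag, so the decomposition is invalid.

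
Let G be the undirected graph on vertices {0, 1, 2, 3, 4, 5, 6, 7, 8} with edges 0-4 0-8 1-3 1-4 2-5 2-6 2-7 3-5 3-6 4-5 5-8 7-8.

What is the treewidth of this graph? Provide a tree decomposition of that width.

Treewidth 3.
One such decomposition:
Bags: B1 = {1, 3, 4, 6}  B2 = {3, 4, 5, 6}  B3 = {2, 4, 5, 6}  B4 = {0, 2, 4, 5}  B5 = {0, 2, 5, 8}  B6 = {0, 2, 7, 8}
Tree: B1–B2, B2–B3, B3–B4, B4–B5, B5–B6

Each bag holds 4 vertices, so the decomposition has width 3, which upper-bounds the treewidth. For the lower bound: the 4 vertex sets {1,3,6}, {4}, {5}, {0,2,7,8} are disjoint, each induces a connected subgraph, and every pair is joined by at least one edge of G. Contracting each set to a single vertex therefore yields K_{4} as a minor, and since treewidth is minor-monotone, tw(G) ≥ tw(K_{4}) = 3. Combining the bounds, tw(G) = 3.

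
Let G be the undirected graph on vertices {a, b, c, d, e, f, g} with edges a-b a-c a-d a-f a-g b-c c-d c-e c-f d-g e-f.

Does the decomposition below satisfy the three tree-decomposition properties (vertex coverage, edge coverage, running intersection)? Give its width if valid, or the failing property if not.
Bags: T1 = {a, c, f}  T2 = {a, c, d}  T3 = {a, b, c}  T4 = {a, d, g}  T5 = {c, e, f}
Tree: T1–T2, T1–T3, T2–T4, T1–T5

Yes; width 2.

Vertex coverage: the bags together contain {a, b, c, d, e, f, g}, the full vertex set. Edge coverage: each edge of G has both endpoints in at least one bag. Running intersection: for every vertex, the bags containing it form a connected subtree. All three properties hold, so this is a valid tree decomposition of width max|bag| − 1 = 2, and hence tw(G) ≤ 2.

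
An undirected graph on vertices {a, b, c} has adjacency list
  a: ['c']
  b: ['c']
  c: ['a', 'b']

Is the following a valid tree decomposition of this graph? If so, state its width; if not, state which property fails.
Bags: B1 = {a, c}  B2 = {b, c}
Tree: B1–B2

Yes; width 1.

Every vertex of G appears in some bag (union = {a, b, c}); every edge is covered by a bag; and for each vertex v the set of bags containing v is connected in the bag tree. The decomposition is therefore valid. The largest bag has 2 vertices, so the width is 1.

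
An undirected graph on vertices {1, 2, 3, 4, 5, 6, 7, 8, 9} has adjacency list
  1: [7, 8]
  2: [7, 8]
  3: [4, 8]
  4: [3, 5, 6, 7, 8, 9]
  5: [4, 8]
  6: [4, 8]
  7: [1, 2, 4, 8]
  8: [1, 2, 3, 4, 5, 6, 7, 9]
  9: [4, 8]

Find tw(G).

2

A width-2 tree decomposition is:
Bags: B1 = {4, 7, 8}  B2 = {3, 4, 8}  B3 = {4, 8, 9}  B4 = {4, 6, 8}  B5 = {4, 5, 8}  B6 = {1, 7, 8}  B7 = {2, 7, 8}
Tree: B1–B2, B1–B3, B3–B4, B2–B5, B1–B6, B6–B7
Each bag holds 3 vertices, so the decomposition has width 2, which upper-bounds the treewidth. On the other hand G contains the 3-clique {1, 7, 8}. A clique must lie in a single bag of any decomposition, so no decomposition can have width below 2. Therefore the treewidth is 2.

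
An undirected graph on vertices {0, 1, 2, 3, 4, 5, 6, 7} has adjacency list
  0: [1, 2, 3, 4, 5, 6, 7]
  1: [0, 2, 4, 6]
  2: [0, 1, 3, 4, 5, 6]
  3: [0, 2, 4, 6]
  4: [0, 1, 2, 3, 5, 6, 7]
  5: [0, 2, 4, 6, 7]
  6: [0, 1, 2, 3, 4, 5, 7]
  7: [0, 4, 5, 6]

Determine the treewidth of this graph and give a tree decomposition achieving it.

Treewidth 4.
Bags: B1 = {0, 2, 4, 5, 6}  B2 = {0, 4, 5, 6, 7}  B3 = {0, 2, 3, 4, 6}  B4 = {0, 1, 2, 4, 6}
Tree: B1–B2, B1–B3, B3–B4

Each bag holds 5 vertices, so the decomposition has width 4, which upper-bounds the treewidth. For the lower bound, the 5 vertices {0, 1, 2, 4, 6} are pairwise adjacent, and any tree decomposition puts a clique entirely inside one bag — forcing width ≥ 4. The upper and lower bounds meet at 4, so that is the treewidth.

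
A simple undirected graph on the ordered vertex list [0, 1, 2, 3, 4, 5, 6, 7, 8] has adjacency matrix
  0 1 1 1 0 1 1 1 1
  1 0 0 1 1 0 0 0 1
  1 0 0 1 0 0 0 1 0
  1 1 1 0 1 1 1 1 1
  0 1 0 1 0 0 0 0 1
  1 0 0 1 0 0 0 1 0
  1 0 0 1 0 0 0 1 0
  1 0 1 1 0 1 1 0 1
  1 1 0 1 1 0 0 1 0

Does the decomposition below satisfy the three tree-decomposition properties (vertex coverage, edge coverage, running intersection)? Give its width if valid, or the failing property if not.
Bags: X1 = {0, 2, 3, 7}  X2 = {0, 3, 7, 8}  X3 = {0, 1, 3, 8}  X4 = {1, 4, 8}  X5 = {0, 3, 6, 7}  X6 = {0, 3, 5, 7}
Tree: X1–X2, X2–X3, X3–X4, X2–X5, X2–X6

A tree decomposition must satisfy three properties: every vertex lies in some bag; for every edge, both endpoints lie together in some bag; and for every vertex, the bags containing it form a connected subtree. Here edge (3,4) lies in no bag, so the decomposition is invalid.

No — edge (3,4) lies in no bag.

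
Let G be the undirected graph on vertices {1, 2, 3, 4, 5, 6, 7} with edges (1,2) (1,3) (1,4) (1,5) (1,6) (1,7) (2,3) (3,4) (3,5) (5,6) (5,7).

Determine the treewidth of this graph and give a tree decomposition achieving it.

Every bag has size at most 3, so the width is 3 − 1 = 2 and tw(G) ≤ 2. For the lower bound, the 3 vertices {1, 2, 3} are pairwise adjacent, and any tree decomposition puts a clique entirely inside one bag — forcing width ≥ 2. The upper and lower bounds meet at 2, so that is the treewidth.

Treewidth 2.
One optimal decomposition is:
Bags: B1 = {1, 5, 7}  B2 = {1, 5, 6}  B3 = {1, 3, 5}  B4 = {1, 3, 4}  B5 = {1, 2, 3}
Tree: B1–B2, B1–B3, B3–B4, B3–B5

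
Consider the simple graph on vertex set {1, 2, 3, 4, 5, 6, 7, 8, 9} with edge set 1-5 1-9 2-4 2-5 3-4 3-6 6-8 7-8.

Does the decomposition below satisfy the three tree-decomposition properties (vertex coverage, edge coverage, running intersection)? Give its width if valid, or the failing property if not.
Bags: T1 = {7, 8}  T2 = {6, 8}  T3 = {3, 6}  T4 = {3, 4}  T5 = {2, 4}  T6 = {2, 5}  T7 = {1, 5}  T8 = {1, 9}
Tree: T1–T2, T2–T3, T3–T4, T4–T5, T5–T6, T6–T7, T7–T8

Vertex coverage: the bags together contain {1, 2, 3, 4, 5, 6, 7, 8, 9}, the full vertex set. Edge coverage: each edge of G has both endpoints in at least one bag. Running intersection: for every vertex, the bags containing it form a connected subtree. All three properties hold, so this is a valid tree decomposition of width max|bag| − 1 = 1, and hence tw(G) ≤ 1.

Yes; width 1.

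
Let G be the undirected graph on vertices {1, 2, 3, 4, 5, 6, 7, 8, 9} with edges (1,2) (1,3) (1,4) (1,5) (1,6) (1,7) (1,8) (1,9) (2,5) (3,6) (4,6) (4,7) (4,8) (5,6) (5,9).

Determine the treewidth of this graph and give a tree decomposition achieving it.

Treewidth 2.
One such decomposition:
Bags: B1 = {1, 4, 6}  B2 = {1, 3, 6}  B3 = {1, 4, 8}  B4 = {1, 5, 6}  B5 = {1, 4, 7}  B6 = {1, 5, 9}  B7 = {1, 2, 5}
Tree: B1–B2, B1–B3, B1–B4, B3–B5, B4–B6, B4–B7

The largest bag has 3 vertices, giving width 2; this decomposition certifies tw(G) ≤ 2. On the other hand G contains the 3-clique {1, 2, 5}. A clique must lie in a single bag of any decomposition, so no decomposition can have width below 2. Therefore the treewidth is 2.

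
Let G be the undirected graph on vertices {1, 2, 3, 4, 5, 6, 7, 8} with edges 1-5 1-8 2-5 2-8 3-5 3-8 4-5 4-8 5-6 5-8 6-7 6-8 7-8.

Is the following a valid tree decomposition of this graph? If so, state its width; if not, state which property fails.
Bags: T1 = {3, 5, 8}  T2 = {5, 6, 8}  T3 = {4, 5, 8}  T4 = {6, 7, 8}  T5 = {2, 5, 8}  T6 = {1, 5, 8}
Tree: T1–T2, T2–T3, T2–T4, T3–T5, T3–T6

Vertex coverage: the bags together contain {1, 2, 3, 4, 5, 6, 7, 8}, the full vertex set. Edge coverage: each edge of G has both endpoints in at least one bag. Running intersection: for every vertex, the bags containing it form a connected subtree. All three properties hold, so this is a valid tree decomposition of width max|bag| − 1 = 2, and hence tw(G) ≤ 2.

Yes; width 2.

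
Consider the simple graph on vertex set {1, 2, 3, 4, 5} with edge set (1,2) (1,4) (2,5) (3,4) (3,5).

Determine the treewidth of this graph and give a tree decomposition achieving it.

Treewidth 2.
Bags: B1 = {3, 4, 5}  B2 = {1, 4, 5}  B3 = {1, 2, 5}
Tree: B1–B2, B2–B3

The largest bag has 3 vertices, giving width 2; this decomposition certifies tw(G) ≤ 2. For the lower bound, G contains the cycle 5–3–4–1–2–5, so G is not a forest; only forests have treewidth ≤ 1, hence tw(G) ≥ 2. Hence tw(G) = 2 exactly.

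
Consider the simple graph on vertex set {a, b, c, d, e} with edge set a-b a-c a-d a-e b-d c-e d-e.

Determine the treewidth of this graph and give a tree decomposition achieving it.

Every bag has size at most 3, so the width is 3 − 1 = 2 and tw(G) ≤ 2. For the lower bound, the 3 vertices {a, d, e} are pairwise adjacent, and any tree decomposition puts a clique entirely inside one bag — forcing width ≥ 2. Combining the bounds, tw(G) = 2.

Treewidth 2.
One optimal decomposition is:
Bags: B1 = {a, b, d}  B2 = {a, d, e}  B3 = {a, c, e}
Tree: B1–B2, B2–B3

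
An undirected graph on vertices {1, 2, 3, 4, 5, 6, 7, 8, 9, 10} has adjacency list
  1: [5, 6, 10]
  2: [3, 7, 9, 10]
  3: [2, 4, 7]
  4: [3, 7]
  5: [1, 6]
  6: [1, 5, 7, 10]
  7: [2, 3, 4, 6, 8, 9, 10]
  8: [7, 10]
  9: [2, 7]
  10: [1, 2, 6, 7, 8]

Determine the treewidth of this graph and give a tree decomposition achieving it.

Each bag holds 3 vertices, so the decomposition has width 2, which upper-bounds the treewidth. On the other hand G contains the 3-clique {1, 6, 10}. A clique must lie in a single bag of any decomposition, so no decomposition can have width below 2. Hence tw(G) = 2 exactly.

Treewidth 2.
Bags: B1 = {6, 7, 10}  B2 = {7, 8, 10}  B3 = {2, 7, 10}  B4 = {2, 3, 7}  B5 = {3, 4, 7}  B6 = {1, 6, 10}  B7 = {2, 7, 9}  B8 = {1, 5, 6}
Tree: B1–B2, B2–B3, B3–B4, B4–B5, B1–B6, B4–B7, B6–B8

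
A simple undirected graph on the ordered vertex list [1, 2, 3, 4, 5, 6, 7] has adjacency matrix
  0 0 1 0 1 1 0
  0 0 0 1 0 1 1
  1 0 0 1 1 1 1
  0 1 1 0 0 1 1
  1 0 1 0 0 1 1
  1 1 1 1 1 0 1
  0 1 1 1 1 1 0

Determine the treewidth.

A width-3 tree decomposition is:
Bags: B1 = {3, 5, 6, 7}  B2 = {1, 3, 5, 6}  B3 = {3, 4, 6, 7}  B4 = {2, 4, 6, 7}
Tree: B1–B2, B1–B3, B3–B4
Every bag has size at most 4, so the width is 4 − 1 = 3 and tw(G) ≤ 3. Conversely, {2, 4, 6, 7} is a clique of size 4, and the vertices of any clique must share a bag in every tree decomposition; so some bag has ≥ 4 vertices and tw(G) ≥ 3. Combining the bounds, tw(G) = 3.

3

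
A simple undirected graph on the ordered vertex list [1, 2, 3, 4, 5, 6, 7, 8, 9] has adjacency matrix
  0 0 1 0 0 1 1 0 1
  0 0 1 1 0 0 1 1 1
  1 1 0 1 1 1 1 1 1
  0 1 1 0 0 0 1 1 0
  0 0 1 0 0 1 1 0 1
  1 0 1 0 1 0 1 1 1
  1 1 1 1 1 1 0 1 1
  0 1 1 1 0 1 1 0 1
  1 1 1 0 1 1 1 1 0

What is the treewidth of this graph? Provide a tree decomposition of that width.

Each bag holds 5 vertices, so the decomposition has width 4, which upper-bounds the treewidth. Conversely, {2, 3, 7, 8, 9} is a clique of size 5, and the vertices of any clique must share a bag in every tree decomposition; so some bag has ≥ 5 vertices and tw(G) ≥ 4. Combining the bounds, tw(G) = 4.

Treewidth 4.
One such decomposition:
Bags: B1 = {2, 3, 7, 8, 9}  B2 = {3, 6, 7, 8, 9}  B3 = {2, 3, 4, 7, 8}  B4 = {3, 5, 6, 7, 9}  B5 = {1, 3, 6, 7, 9}
Tree: B1–B2, B1–B3, B2–B4, B2–B5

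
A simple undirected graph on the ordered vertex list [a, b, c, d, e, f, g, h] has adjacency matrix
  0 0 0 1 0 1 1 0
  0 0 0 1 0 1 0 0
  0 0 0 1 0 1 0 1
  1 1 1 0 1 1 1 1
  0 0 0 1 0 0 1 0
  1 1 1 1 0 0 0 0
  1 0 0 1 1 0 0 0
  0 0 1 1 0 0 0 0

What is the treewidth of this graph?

2

A width-2 tree decomposition is:
Bags: B1 = {c, d, f}  B2 = {c, d, h}  B3 = {a, d, f}  B4 = {a, d, g}  B5 = {d, e, g}  B6 = {b, d, f}
Tree: B1–B2, B1–B3, B3–B4, B4–B5, B1–B6
Every bag has size at most 3, so the width is 3 − 1 = 2 and tw(G) ≤ 2. On the other hand G contains the 3-clique {d, e, g}. A clique must lie in a single bag of any decomposition, so no decomposition can have width below 2. Combining the bounds, tw(G) = 2.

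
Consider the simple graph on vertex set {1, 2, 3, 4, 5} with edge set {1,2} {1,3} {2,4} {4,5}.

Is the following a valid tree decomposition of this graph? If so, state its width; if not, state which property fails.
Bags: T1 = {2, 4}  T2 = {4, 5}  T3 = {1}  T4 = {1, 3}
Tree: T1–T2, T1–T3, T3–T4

A tree decomposition must satisfy three properties: every vertex lies in some bag; for every edge, both endpoints lie together in some bag; and for every vertex, the bags containing it form a connected subtree. Here edge (2,1) lies in no bag, so the decomposition is invalid.

No — edge (2,1) lies in no bag.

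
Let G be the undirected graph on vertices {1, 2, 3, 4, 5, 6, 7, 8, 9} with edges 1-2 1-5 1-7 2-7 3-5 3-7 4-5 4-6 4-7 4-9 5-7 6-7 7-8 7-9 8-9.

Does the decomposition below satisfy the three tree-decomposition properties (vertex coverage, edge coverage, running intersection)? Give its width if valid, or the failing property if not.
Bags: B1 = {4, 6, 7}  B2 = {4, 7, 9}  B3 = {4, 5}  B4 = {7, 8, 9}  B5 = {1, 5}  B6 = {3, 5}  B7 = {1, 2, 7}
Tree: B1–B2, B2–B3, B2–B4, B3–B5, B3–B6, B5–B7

No — edge (7,5) lies in no bag.

A tree decomposition must satisfy three properties: every vertex lies in some bag; for every edge, both endpoints lie together in some bag; and for every vertex, the bags containing it form a connected subtree. Here edge (7,5) lies in no bag, so the decomposition is invalid.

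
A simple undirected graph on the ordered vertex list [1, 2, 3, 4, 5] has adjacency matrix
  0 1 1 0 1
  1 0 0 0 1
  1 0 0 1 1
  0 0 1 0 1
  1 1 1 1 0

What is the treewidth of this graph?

2

A width-2 tree decomposition is:
Bags: B1 = {3, 4, 5}  B2 = {1, 3, 5}  B3 = {1, 2, 5}
Tree: B1–B2, B2–B3
Each bag holds 3 vertices, so the decomposition has width 2, which upper-bounds the treewidth. Conversely, {1, 2, 5} is a clique of size 3, and the vertices of any clique must share a bag in every tree decomposition; so some bag has ≥ 3 vertices and tw(G) ≥ 2. Combining the bounds, tw(G) = 2.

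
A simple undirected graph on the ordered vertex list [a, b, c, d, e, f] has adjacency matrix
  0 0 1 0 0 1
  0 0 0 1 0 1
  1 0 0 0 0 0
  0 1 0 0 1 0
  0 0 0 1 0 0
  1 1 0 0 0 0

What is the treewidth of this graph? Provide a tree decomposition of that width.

Each bag holds 2 vertices, so the decomposition has width 1, which upper-bounds the treewidth. Since G has at least one edge (e.g. e–d), it is not an edgeless graph, so tw(G) ≥ 1. Therefore the treewidth is 1.

Treewidth 1.
Bags: B1 = {d, e}  B2 = {b, d}  B3 = {b, f}  B4 = {a, f}  B5 = {a, c}
Tree: B1–B2, B2–B3, B3–B4, B4–B5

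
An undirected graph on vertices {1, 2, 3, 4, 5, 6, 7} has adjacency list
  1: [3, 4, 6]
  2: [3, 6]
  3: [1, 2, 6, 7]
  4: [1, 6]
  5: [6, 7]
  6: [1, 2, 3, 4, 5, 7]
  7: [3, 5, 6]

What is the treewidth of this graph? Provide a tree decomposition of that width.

Treewidth 2.
One optimal decomposition is:
Bags: B1 = {1, 3, 6}  B2 = {3, 6, 7}  B3 = {5, 6, 7}  B4 = {2, 3, 6}  B5 = {1, 4, 6}
Tree: B1–B2, B2–B3, B1–B4, B1–B5

Each bag holds 3 vertices, so the decomposition has width 2, which upper-bounds the treewidth. On the other hand G contains the 3-clique {1, 3, 6}. A clique must lie in a single bag of any decomposition, so no decomposition can have width below 2. Therefore the treewidth is 2.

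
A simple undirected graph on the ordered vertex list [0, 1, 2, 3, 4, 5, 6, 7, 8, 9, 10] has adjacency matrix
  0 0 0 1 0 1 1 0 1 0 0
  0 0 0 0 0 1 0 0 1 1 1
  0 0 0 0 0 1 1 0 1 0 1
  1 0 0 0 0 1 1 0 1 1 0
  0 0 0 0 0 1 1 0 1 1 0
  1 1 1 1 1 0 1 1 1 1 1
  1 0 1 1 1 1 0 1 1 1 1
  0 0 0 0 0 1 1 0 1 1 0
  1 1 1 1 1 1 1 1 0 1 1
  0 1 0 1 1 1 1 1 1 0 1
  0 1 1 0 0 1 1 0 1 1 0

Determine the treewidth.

A width-4 tree decomposition is:
Bags: B1 = {5, 6, 8, 9, 10}  B2 = {1, 5, 8, 9, 10}  B3 = {3, 5, 6, 8, 9}  B4 = {0, 3, 5, 6, 8}  B5 = {4, 5, 6, 8, 9}  B6 = {2, 5, 6, 8, 10}  B7 = {5, 6, 7, 8, 9}
Tree: B1–B2, B1–B3, B3–B4, B3–B5, B1–B6, B1–B7
Every bag has size at most 5, so the width is 5 − 1 = 4 and tw(G) ≤ 4. For the lower bound, the 5 vertices {1, 5, 8, 9, 10} are pairwise adjacent, and any tree decomposition puts a clique entirely inside one bag — forcing width ≥ 4. Hence tw(G) = 4 exactly.

4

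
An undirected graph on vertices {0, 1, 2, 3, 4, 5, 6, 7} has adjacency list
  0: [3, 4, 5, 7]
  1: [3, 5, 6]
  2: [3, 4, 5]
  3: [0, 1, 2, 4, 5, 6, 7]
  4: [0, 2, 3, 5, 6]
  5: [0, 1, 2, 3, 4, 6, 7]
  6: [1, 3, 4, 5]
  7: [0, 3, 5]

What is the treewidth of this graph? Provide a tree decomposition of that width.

Treewidth 3.
Bags: B1 = {0, 3, 4, 5}  B2 = {3, 4, 5, 6}  B3 = {0, 3, 5, 7}  B4 = {2, 3, 4, 5}  B5 = {1, 3, 5, 6}
Tree: B1–B2, B1–B3, B1–B4, B2–B5

The largest bag has 4 vertices, giving width 3; this decomposition certifies tw(G) ≤ 3. For the lower bound, the 4 vertices {1, 3, 5, 6} are pairwise adjacent, and any tree decomposition puts a clique entirely inside one bag — forcing width ≥ 3. Hence tw(G) = 3 exactly.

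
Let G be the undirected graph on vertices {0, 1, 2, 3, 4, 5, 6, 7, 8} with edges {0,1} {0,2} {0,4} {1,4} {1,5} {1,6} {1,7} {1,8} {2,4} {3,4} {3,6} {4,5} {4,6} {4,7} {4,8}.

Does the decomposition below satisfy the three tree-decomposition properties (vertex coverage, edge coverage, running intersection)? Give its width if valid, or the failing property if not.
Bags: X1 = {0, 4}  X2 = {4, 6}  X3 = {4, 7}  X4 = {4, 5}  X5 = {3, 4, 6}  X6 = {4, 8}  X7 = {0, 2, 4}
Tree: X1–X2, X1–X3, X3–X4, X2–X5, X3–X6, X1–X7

No — vertex 1 appears in no bag.

A tree decomposition must satisfy three properties: every vertex lies in some bag; for every edge, both endpoints lie together in some bag; and for every vertex, the bags containing it form a connected subtree. Here vertex 1 appears in no bag, so the decomposition is invalid.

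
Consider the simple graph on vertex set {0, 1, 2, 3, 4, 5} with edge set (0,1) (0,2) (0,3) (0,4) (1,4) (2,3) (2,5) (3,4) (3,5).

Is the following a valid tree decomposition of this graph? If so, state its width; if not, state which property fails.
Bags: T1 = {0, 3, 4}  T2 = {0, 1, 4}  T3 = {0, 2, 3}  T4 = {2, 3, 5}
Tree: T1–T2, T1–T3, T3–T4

Yes; width 2.

Vertex coverage: the bags together contain {0, 1, 2, 3, 4, 5}, the full vertex set. Edge coverage: each edge of G has both endpoints in at least one bag. Running intersection: for every vertex, the bags containing it form a connected subtree. All three properties hold, so this is a valid tree decomposition of width max|bag| − 1 = 2, and hence tw(G) ≤ 2.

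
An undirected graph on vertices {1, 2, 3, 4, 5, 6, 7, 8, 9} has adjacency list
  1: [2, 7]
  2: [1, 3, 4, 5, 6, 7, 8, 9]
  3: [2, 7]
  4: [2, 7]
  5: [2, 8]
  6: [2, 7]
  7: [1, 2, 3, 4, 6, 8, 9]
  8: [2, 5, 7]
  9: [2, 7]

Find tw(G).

2

A width-2 tree decomposition is:
Bags: B1 = {2, 7, 8}  B2 = {2, 3, 7}  B3 = {2, 6, 7}  B4 = {2, 5, 8}  B5 = {1, 2, 7}  B6 = {2, 7, 9}  B7 = {2, 4, 7}
Tree: B1–B2, B1–B3, B1–B4, B3–B5, B5–B6, B5–B7
The largest bag has 3 vertices, giving width 2; this decomposition certifies tw(G) ≤ 2. Conversely, {2, 5, 8} is a clique of size 3, and the vertices of any clique must share a bag in every tree decomposition; so some bag has ≥ 3 vertices and tw(G) ≥ 2. The upper and lower bounds meet at 2, so that is the treewidth.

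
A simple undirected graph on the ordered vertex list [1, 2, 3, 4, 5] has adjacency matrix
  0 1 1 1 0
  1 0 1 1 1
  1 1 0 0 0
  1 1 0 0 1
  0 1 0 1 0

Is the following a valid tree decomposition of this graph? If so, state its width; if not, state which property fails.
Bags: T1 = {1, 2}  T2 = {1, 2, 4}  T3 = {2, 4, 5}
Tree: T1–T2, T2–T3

No — vertex 3 appears in no bag.

A tree decomposition must satisfy three properties: every vertex lies in some bag; for every edge, both endpoints lie together in some bag; and for every vertex, the bags containing it form a connected subtree. Here vertex 3 appears in no bag, so the decomposition is invalid.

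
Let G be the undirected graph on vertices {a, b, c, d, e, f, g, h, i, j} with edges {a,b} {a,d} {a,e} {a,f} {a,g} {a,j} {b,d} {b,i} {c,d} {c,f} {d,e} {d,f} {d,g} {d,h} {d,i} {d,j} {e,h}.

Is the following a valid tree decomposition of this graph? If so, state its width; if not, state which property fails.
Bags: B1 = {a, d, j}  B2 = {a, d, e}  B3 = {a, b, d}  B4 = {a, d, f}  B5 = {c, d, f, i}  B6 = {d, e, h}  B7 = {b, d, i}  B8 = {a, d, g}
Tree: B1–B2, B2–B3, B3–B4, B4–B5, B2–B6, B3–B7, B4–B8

No — bags containing vertex i are not connected in the tree.

A tree decomposition must satisfy three properties: every vertex lies in some bag; for every edge, both endpoints lie together in some bag; and for every vertex, the bags containing it form a connected subtree. Here bags containing vertex i are not connected in the tree, so the decomposition is invalid.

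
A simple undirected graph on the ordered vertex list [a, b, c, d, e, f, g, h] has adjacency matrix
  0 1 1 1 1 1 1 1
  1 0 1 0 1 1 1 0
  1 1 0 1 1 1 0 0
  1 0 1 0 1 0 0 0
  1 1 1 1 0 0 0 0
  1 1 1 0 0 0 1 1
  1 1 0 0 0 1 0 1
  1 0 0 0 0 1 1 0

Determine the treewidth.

3

A width-3 tree decomposition is:
Bags: B1 = {a, b, c, e}  B2 = {a, c, d, e}  B3 = {a, b, c, f}  B4 = {a, b, f, g}  B5 = {a, f, g, h}
Tree: B1–B2, B1–B3, B3–B4, B4–B5
Each bag holds 4 vertices, so the decomposition has width 3, which upper-bounds the treewidth. Conversely, {a, c, d, e} is a clique of size 4, and the vertices of any clique must share a bag in every tree decomposition; so some bag has ≥ 4 vertices and tw(G) ≥ 3. Hence tw(G) = 3 exactly.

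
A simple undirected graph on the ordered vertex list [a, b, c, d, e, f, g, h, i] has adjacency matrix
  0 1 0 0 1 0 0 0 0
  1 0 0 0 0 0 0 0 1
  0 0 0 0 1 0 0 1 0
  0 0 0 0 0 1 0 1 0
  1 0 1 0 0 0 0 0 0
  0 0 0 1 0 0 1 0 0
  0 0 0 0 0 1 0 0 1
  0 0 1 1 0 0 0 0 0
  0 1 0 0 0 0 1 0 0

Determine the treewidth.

A width-2 tree decomposition is:
Bags: B1 = {d, f, g}  B2 = {d, g, i}  B3 = {b, d, i}  B4 = {a, b, d}  B5 = {a, d, e}  B6 = {c, d, e}  B7 = {c, d, h}
Tree: B1–B2, B2–B3, B3–B4, B4–B5, B5–B6, B6–B7
The largest bag has 3 vertices, giving width 2; this decomposition certifies tw(G) ≤ 2. For the lower bound, G contains the cycle d–f–g–i–b–a–e–c–h–d, so G is not a forest; only forests have treewidth ≤ 1, hence tw(G) ≥ 2. Therefore the treewidth is 2.

2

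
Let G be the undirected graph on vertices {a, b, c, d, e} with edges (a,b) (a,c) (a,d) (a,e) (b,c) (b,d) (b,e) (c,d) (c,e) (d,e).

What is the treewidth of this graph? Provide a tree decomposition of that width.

With just one bag of size 5, the width is 5 − 1 = 4, so tw(G) ≤ 4. Conversely, {a, b, c, d, e} is a clique of size 5, and the vertices of any clique must share a bag in every tree decomposition; so some bag has ≥ 5 vertices and tw(G) ≥ 4. The upper and lower bounds meet at 4, so that is the treewidth.

Treewidth 4.
Bags: B1 = {a, b, c, d, e}
Tree: (single bag)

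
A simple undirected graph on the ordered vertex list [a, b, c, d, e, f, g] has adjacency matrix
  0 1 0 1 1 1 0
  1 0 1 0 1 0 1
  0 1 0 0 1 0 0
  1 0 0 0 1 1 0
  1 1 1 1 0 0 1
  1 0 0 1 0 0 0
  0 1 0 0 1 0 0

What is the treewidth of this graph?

2

A width-2 tree decomposition is:
Bags: B1 = {a, d, e}  B2 = {a, b, e}  B3 = {b, e, g}  B4 = {a, d, f}  B5 = {b, c, e}
Tree: B1–B2, B2–B3, B1–B4, B2–B5
Every bag has size at most 3, so the width is 3 − 1 = 2 and tw(G) ≤ 2. Conversely, {a, d, e} is a clique of size 3, and the vertices of any clique must share a bag in every tree decomposition; so some bag has ≥ 3 vertices and tw(G) ≥ 2. Therefore the treewidth is 2.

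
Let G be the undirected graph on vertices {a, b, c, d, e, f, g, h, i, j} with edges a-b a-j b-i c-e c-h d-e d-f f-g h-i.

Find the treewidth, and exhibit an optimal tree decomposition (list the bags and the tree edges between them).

Every bag has size at most 2, so the width is 2 − 1 = 1 and tw(G) ≤ 1. Since G has at least one edge (e.g. g–f), it is not an edgeless graph, so tw(G) ≥ 1. Hence tw(G) = 1 exactly.

Treewidth 1.
One such decomposition:
Bags: B1 = {f, g}  B2 = {d, f}  B3 = {d, e}  B4 = {c, e}  B5 = {c, h}  B6 = {h, i}  B7 = {b, i}  B8 = {a, b}  B9 = {a, j}
Tree: B1–B2, B2–B3, B3–B4, B4–B5, B5–B6, B6–B7, B7–B8, B8–B9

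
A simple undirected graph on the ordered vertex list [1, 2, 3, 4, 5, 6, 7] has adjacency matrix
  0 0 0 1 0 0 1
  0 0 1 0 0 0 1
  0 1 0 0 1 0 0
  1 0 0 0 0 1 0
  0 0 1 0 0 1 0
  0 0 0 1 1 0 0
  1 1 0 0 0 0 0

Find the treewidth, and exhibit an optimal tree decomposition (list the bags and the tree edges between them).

Treewidth 2.
One such decomposition:
Bags: B1 = {2, 3, 5}  B2 = {2, 5, 7}  B3 = {1, 5, 7}  B4 = {1, 4, 5}  B5 = {4, 5, 6}
Tree: B1–B2, B2–B3, B3–B4, B4–B5

Each bag holds 3 vertices, so the decomposition has width 2, which upper-bounds the treewidth. Since 5–3–2–7–1–4–6–5 is a cycle in G, G is not acyclic. Forests are exactly the graphs of treewidth ≤ 1, so tw(G) ≥ 2. Combining the bounds, tw(G) = 2.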